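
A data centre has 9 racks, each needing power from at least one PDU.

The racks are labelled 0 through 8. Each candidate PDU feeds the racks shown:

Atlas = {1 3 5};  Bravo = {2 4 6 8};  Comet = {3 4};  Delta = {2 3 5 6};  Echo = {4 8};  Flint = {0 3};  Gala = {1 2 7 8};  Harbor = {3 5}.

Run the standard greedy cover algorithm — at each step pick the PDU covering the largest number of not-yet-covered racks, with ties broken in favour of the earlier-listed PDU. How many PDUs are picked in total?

Greedy: pick Bravo (covers 4 new) → pick Atlas (covers 3 new) → pick Flint (covers 1 new) → pick Gala (covers 1 new). Total picks: 4.

4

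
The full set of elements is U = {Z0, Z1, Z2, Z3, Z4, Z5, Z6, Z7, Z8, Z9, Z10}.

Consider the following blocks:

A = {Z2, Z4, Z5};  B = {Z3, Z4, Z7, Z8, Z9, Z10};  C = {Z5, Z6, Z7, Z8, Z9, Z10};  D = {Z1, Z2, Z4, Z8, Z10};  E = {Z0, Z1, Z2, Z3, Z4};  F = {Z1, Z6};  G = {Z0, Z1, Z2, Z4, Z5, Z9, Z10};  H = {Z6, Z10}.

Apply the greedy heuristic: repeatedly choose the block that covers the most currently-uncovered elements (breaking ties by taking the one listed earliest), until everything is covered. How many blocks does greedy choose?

Greedy: pick G (covers 7 new) → pick B (covers 3 new) → pick C (covers 1 new). Total picks: 3.
(The true minimum cover uses only 2 blocks, so greedy is not optimal here.)

3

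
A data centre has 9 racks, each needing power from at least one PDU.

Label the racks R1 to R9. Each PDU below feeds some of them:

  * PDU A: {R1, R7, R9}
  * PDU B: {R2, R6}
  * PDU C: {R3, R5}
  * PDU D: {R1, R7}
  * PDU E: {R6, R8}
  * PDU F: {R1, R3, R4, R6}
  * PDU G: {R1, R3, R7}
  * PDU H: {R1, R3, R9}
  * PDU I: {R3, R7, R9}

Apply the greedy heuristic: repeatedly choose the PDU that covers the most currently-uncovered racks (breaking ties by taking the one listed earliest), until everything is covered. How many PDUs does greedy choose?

5

Greedy: pick F (covers 4 new) → pick A (covers 2 new) → pick B (covers 1 new) → pick C (covers 1 new) → pick E (covers 1 new). Total picks: 5.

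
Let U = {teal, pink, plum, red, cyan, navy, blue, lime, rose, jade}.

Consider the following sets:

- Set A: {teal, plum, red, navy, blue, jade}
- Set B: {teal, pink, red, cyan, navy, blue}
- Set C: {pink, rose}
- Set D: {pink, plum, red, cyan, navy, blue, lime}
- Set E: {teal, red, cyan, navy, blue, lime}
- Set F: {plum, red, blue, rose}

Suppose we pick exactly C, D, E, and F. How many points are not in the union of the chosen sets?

1

Union of C, D, E, F = {teal, pink, plum, red, cyan, navy, blue, lime, rose}.
Not covered: jade — 1 point.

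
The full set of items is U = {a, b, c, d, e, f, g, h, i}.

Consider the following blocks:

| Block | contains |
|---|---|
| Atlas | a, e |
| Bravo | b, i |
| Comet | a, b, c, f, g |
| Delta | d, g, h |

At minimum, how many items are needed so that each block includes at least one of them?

3

T = {a, g, i} meets every block (each contains at least one member of T), and |T| = 3.
The blocks Atlas, Bravo, Delta are pairwise disjoint, so any hitting set needs a separate item for each — at least 3. Hence 3 is optimal.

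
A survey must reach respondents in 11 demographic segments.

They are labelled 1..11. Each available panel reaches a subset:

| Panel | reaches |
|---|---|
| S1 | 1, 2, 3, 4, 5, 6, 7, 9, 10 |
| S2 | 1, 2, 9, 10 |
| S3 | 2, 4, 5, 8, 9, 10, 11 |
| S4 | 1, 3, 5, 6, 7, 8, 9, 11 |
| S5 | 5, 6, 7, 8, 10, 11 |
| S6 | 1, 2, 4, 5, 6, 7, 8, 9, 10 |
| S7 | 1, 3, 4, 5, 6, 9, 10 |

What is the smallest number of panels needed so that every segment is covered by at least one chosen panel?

S1 and S5 together: S1 ∪ S5 = {1, 2, 3, 4, 5, 6, 7, 8, 9, 10, 11} — every segment is covered.
No single panel has all 11 segments (the largest, S1, has 9), so 2 is optimal.

2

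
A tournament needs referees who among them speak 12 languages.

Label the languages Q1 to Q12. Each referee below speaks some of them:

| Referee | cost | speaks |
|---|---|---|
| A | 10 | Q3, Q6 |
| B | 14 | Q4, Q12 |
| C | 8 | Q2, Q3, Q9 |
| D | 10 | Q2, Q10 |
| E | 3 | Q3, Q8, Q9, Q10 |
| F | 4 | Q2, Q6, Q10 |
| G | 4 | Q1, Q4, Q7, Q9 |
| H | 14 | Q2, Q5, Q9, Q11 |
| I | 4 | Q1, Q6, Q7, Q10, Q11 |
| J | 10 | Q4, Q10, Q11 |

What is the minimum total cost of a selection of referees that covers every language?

35

B, E, H, I together cover every language (B ∪ E ∪ H ∪ I = {Q1, Q2, Q3, Q4, Q5, Q6, Q7, Q8, Q9, Q10, Q11, Q12}); total cost 14 + 3 + 14 + 4 = 35.
The greedy pick E, I, F, G, B, H costs 43; no covering selection beats 35.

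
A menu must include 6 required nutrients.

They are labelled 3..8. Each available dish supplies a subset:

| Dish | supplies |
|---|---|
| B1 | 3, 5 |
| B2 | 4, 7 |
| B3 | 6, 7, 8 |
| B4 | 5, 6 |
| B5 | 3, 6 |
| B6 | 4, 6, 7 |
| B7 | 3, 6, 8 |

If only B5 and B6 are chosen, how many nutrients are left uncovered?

2

Union of B5, B6 = {3, 4, 6, 7}.
Not covered: 5, 8 — 2 nutrients.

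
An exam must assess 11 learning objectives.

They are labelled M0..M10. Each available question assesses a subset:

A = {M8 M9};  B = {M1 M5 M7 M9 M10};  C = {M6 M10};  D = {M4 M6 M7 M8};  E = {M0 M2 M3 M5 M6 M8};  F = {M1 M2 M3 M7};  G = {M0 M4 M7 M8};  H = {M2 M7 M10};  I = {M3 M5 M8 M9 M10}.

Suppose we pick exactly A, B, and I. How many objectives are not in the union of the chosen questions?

Union of A, B, I = {M1, M3, M5, M7, M8, M9, M10}.
Not covered: M0, M2, M4, M6 — 4 objectives.

4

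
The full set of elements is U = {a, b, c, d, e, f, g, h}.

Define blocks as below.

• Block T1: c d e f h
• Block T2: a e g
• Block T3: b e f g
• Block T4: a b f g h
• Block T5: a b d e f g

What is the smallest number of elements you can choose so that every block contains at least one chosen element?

2

The 2 elements {a, e} hit every block.
No single element lies in every block, so at least 2 are needed and 2 is optimal.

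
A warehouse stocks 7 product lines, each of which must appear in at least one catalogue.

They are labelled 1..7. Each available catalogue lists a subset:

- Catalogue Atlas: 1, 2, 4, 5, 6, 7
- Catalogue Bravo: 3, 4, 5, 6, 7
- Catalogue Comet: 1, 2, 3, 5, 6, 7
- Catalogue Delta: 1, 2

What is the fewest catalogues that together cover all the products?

2

Take {Bravo, Delta}. Their union is {1, 2, 3, 4, 5, 6, 7}, which is all 7 products.
No single catalogue has all 7 products (the largest, Atlas, has 6), so 2 is optimal.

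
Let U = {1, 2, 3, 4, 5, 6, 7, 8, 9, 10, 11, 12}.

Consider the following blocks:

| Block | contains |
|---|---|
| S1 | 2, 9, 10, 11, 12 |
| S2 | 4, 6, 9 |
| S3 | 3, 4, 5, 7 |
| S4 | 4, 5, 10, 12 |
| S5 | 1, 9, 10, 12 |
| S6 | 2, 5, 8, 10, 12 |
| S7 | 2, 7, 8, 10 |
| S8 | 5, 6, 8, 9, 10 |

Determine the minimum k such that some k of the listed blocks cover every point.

S1, S3, S5, and S8 cover everything between them: the union {1, 2, 3, 4, 5, 6, 7, 8, 9, 10, 11, 12} is all of U.
No 3 of the 8 blocks cover everything (all 56 combinations miss at least one point), so 4 is optimal.

4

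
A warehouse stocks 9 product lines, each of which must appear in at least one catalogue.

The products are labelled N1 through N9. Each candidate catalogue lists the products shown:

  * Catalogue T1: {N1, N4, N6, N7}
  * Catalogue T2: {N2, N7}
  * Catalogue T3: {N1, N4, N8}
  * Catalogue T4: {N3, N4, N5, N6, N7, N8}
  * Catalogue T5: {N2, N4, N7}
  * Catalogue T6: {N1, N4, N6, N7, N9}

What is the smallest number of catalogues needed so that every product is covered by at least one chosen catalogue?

T2 and T4 and T6 together: T2 ∪ T4 ∪ T6 = {N1, N2, N3, N4, N5, N6, N7, N8, N9} — every product is covered.
Only T4 contains N3, so T4 is forced; the remaining 3 products need at least 2 more catalogues (each remaining catalogue adds at most 2) — so at least 3 catalogues are needed, and 3 is optimal.

3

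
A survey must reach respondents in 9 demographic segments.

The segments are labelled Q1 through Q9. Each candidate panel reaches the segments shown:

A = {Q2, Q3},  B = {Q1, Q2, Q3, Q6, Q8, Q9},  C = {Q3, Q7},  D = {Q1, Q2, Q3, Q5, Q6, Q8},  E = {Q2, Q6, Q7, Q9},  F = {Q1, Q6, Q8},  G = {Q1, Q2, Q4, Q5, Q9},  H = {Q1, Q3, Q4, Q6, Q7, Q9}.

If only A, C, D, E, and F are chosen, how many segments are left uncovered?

1

Union of A, C, D, E, F = {Q1, Q2, Q3, Q5, Q6, Q7, Q8, Q9}.
Not covered: Q4 — 1 segment.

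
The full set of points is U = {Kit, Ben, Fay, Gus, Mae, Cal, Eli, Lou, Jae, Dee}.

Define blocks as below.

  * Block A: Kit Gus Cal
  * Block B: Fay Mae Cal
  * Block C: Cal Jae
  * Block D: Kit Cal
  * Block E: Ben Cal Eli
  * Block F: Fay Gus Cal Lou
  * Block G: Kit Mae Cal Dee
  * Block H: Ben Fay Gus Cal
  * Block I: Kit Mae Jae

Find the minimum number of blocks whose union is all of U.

Take {E, F, G, I}. Their union is {Kit, Ben, Fay, Gus, Mae, Cal, Eli, Lou, Jae, Dee}, which is all 10 points.
Only E contains Eli, so E is forced; the remaining 7 points need at least 3 more blocks (each remaining block adds at most 3) — so at least 4 blocks are needed, and 4 is optimal.

4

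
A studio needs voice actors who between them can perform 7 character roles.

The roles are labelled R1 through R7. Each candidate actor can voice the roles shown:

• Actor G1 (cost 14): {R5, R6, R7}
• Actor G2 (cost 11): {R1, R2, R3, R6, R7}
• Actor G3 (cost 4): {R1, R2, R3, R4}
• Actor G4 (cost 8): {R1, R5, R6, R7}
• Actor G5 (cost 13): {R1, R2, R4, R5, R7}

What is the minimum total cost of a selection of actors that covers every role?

G3, G4 together cover every role (G3 ∪ G4 = {R1, R2, R3, R4, R5, R6, R7}); total cost 4 + 8 = 12.
No covering selection has total cost below 12.

12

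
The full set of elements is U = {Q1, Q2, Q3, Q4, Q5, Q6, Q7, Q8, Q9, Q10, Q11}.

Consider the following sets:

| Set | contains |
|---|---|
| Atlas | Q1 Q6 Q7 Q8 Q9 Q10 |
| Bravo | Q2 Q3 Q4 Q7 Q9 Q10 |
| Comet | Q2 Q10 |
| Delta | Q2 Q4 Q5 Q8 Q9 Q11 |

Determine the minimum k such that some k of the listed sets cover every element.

3

Atlas, Bravo, and Delta cover everything between them: the union {Q1, Q2, Q3, Q4, Q5, Q6, Q7, Q8, Q9, Q10, Q11} is all of U.
Only Atlas contains Q1, so Atlas is forced; the remaining 5 elements need at least 2 more sets (each remaining set adds at most 4) — so at least 3 sets are needed, and 3 is optimal.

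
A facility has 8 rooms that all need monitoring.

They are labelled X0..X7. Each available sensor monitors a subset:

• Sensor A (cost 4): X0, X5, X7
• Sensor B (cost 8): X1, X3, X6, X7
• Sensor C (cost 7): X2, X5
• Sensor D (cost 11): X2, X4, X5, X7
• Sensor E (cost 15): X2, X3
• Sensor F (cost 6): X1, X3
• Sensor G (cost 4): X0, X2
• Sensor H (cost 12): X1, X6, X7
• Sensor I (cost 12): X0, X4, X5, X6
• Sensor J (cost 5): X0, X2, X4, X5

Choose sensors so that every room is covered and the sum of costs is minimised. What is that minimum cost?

B, J together cover every room (B ∪ J = {X0, X1, X2, X3, X4, X5, X6, X7}); total cost 8 + 5 = 13.
No covering selection has total cost below 13.

13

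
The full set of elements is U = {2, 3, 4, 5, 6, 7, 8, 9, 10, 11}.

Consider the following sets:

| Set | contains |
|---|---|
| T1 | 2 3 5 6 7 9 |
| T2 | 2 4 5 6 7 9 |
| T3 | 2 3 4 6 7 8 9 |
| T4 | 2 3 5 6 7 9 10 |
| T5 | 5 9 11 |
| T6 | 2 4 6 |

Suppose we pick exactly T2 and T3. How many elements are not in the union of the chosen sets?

2

Union of T2, T3 = {2, 3, 4, 5, 6, 7, 8, 9}.
Not covered: 10, 11 — 2 elements.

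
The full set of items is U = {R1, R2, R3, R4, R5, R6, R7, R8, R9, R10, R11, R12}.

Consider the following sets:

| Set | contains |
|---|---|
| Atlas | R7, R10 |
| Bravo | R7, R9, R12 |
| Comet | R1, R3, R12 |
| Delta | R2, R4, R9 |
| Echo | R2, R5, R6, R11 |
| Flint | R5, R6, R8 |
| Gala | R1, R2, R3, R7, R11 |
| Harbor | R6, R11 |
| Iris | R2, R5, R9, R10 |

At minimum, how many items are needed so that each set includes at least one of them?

4

Take H = {R6, R7, R9, R12}. Each listed set contains at least one of these, so H is a hitting set of size 4.
The sets Atlas, Comet, Delta, Harbor are pairwise disjoint, so any hitting set needs a separate item for each — at least 4. Hence 4 is optimal.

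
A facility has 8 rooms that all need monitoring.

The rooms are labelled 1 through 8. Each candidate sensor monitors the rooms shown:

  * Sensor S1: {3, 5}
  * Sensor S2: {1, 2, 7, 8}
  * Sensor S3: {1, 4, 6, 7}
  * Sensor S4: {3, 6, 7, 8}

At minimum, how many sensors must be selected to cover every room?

3

S1 and S2 and S3 together: S1 ∪ S2 ∪ S3 = {1, 2, 3, 4, 5, 6, 7, 8} — every room is covered.
Only S2 contains 2, so S2 is forced; the remaining 4 rooms need at least 2 more sensors (each remaining sensor adds at most 2) — so at least 3 sensors are needed, and 3 is optimal.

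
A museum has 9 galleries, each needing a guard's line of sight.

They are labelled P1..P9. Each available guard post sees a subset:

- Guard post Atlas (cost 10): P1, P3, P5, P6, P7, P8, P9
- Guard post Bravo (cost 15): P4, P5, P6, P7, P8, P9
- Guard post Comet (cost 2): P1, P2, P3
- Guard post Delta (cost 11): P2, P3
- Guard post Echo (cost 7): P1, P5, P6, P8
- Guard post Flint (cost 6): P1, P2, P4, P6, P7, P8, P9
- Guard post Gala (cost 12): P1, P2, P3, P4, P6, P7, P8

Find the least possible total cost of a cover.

15

Comet, Echo, Flint together cover every gallery (Comet ∪ Echo ∪ Flint = {P1, P2, P3, P4, P5, P6, P7, P8, P9}); total cost 2 + 7 + 6 = 15.
No covering selection has total cost below 15.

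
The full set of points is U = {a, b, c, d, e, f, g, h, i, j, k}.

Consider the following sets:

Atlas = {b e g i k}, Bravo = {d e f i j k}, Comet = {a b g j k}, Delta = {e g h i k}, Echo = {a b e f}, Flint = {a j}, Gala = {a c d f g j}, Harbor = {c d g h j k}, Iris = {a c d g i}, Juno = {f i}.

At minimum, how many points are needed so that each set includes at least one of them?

T = {a, f, k} meets every set (each contains at least one member of T), and |T| = 3.
No choice of 2 points meets every set, so 3 is the minimum.

3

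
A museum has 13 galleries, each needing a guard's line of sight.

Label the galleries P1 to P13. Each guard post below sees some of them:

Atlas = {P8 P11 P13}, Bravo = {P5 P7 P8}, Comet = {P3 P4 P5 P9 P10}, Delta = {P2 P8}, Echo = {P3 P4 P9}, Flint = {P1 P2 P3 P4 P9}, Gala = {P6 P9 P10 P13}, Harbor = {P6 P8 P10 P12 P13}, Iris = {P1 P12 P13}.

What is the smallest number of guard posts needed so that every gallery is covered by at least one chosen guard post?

4

Take {Atlas, Bravo, Flint, Harbor}. Their union is {P1, P2, P3, P4, P5, P6, P7, P8, P9, P10, P11, P12, P13}, which is all 13 galleries.
No 3 of the 9 guard posts cover everything (all 84 combinations miss at least one gallery), so 4 is optimal.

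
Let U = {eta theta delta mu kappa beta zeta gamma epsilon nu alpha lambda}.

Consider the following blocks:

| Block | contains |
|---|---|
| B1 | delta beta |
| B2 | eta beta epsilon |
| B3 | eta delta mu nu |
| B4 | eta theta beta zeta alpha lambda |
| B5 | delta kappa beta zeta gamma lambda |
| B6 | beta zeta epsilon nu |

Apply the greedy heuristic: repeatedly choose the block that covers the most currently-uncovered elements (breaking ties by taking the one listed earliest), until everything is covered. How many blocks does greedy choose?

4

Greedy: pick B4 (covers 6 new) → pick B3 (covers 3 new) → pick B5 (covers 2 new) → pick B2 (covers 1 new). Total picks: 4.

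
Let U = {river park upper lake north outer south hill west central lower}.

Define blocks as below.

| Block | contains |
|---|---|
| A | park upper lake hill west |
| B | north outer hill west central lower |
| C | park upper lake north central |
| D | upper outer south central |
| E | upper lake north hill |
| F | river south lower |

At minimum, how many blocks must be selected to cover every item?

Take {A, B, F}. Their union is {river, park, upper, lake, north, outer, south, hill, west, central, lower}, which is all 11 items.
Only F contains river, so F is forced; the remaining 8 items need at least 2 more blocks (each remaining block adds at most 5) — so at least 3 blocks are needed, and 3 is optimal.

3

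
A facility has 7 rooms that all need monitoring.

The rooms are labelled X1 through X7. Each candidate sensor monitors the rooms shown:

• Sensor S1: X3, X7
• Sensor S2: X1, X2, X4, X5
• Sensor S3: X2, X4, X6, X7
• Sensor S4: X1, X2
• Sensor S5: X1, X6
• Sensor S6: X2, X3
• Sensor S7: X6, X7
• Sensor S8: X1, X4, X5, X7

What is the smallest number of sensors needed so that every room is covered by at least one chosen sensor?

S1 and S2 and S7 together: S1 ∪ S2 ∪ S7 = {X1, X2, X3, X4, X5, X6, X7} — every room is covered.
No 2 of the 8 sensors cover everything (all 28 combinations miss at least one room), so 3 is optimal.

3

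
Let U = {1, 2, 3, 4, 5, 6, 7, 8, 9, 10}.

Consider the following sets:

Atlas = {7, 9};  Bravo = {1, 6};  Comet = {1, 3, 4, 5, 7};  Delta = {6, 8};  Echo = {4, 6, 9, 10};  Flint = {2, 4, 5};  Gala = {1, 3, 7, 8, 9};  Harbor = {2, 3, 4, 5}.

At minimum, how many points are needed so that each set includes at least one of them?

The 3 points {4, 6, 9} hit every set.
The sets Atlas, Bravo, Harbor are pairwise disjoint, so any hitting set needs a separate point for each — at least 3. Hence 3 is optimal.

3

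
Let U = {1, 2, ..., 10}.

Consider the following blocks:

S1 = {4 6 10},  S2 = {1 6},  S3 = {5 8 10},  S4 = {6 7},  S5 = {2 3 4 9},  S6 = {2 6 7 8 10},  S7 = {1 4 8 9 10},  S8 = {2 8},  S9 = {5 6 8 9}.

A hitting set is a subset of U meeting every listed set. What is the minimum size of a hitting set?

Take H = {2, 6, 8}. Each listed block contains at least one of these, so H is a hitting set of size 3.
The blocks S2, S3, S5 are pairwise disjoint, so any hitting set needs a separate item for each — at least 3. Hence 3 is optimal.

3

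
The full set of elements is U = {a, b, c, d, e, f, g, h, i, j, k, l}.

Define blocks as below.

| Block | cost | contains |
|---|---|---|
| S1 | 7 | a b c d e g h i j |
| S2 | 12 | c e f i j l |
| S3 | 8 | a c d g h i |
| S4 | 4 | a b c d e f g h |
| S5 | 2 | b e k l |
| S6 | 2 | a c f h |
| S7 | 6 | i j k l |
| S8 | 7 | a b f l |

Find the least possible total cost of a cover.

S4, S7 together cover every element (S4 ∪ S7 = {a, b, c, d, e, f, g, h, i, j, k, l}); total cost 4 + 6 = 10.
The greedy pick S4, S5, S7 costs 12; no covering selection beats 10.

10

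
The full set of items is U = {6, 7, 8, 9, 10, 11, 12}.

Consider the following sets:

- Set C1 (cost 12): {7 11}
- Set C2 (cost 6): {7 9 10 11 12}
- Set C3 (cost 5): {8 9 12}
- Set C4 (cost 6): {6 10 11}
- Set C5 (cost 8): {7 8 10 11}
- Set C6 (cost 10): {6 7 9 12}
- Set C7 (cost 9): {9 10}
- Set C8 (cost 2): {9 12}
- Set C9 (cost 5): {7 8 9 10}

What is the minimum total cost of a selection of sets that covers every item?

13

C4, C8, C9 together cover every item (C4 ∪ C8 ∪ C9 = {6, 7, 8, 9, 10, 11, 12}); total cost 6 + 2 + 5 = 13.
No covering selection has total cost below 13.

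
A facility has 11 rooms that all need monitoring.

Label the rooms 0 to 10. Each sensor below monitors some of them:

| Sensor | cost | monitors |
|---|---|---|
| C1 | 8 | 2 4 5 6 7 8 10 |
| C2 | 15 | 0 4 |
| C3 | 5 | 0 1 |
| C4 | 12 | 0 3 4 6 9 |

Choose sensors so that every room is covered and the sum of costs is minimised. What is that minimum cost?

25

C1, C3, C4 together cover every room (C1 ∪ C3 ∪ C4 = {0, 1, 2, 3, 4, 5, 6, 7, 8, 9, 10}); total cost 8 + 5 + 12 = 25.
No covering selection has total cost below 25.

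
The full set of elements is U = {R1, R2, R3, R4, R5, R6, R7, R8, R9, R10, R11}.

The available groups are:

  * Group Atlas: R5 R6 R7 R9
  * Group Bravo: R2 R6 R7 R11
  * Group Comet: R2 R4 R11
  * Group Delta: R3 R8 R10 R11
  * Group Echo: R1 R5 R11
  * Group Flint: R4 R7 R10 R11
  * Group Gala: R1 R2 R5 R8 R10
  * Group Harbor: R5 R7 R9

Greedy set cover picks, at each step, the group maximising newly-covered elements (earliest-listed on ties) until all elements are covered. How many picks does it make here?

4

Greedy: pick Gala (covers 5 new) → pick Atlas (covers 3 new) → pick Comet (covers 2 new) → pick Delta (covers 1 new). Total picks: 4.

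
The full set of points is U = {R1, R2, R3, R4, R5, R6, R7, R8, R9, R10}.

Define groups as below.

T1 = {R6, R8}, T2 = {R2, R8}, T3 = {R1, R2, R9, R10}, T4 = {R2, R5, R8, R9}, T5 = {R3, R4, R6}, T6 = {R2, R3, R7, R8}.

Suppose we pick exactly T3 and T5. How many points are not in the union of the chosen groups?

3

Union of T3, T5 = {R1, R2, R3, R4, R6, R9, R10}.
Not covered: R5, R7, R8 — 3 points.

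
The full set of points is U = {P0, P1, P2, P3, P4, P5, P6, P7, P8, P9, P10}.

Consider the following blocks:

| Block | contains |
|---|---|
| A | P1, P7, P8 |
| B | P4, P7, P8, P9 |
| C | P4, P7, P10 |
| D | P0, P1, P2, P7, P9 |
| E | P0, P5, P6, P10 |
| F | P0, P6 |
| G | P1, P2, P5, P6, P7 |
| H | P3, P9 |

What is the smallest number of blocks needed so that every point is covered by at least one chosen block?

4

Take {B, D, E, H}. Their union is {P0, P1, P2, P3, P4, P5, P6, P7, P8, P9, P10}, which is all 11 points.
No 3 of the 8 blocks cover everything (all 56 combinations miss at least one point), so 4 is optimal.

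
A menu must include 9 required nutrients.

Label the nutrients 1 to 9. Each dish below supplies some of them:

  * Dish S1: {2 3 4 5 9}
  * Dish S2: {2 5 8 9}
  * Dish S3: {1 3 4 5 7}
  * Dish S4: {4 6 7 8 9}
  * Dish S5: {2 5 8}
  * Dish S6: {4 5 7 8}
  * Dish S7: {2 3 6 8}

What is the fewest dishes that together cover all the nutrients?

3

S3 and S4 and S7 together: S3 ∪ S4 ∪ S7 = {1, 2, 3, 4, 5, 6, 7, 8, 9} — every nutrient is covered.
Only S3 contains 1, so S3 is forced; the remaining 4 nutrients need at least 2 more dishes (each remaining dish adds at most 3) — so at least 3 dishes are needed, and 3 is optimal.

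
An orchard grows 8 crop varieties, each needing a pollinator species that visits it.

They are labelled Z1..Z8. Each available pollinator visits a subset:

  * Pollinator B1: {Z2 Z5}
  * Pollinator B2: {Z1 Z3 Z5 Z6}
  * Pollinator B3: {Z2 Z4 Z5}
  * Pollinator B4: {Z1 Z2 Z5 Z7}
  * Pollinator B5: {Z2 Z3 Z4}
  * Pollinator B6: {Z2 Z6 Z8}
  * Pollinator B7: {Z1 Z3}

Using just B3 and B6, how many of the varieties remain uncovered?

Union of B3, B6 = {Z2, Z4, Z5, Z6, Z8}.
Not covered: Z1, Z3, Z7 — 3 varieties.

3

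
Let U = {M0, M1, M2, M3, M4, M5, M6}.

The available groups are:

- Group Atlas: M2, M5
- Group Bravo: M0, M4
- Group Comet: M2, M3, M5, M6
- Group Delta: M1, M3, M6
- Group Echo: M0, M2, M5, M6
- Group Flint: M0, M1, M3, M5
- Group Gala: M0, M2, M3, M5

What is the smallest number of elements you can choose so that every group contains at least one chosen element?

3

Take H = {M3, M4, M5}. Each listed group contains at least one of these, so H is a hitting set of size 3.
The groups Atlas, Bravo, Delta are pairwise disjoint, so any hitting set needs a separate element for each — at least 3. Hence 3 is optimal.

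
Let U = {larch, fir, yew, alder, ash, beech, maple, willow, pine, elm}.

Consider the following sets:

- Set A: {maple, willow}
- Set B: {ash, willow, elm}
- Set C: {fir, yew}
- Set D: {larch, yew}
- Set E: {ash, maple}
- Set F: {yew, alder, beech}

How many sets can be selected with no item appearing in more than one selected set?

2

A, C are pairwise disjoint (A={maple,willow}; C={fir,yew}).
Every remaining set overlaps one of these, and no 3 of the listed sets are pairwise disjoint, so 2 is the maximum.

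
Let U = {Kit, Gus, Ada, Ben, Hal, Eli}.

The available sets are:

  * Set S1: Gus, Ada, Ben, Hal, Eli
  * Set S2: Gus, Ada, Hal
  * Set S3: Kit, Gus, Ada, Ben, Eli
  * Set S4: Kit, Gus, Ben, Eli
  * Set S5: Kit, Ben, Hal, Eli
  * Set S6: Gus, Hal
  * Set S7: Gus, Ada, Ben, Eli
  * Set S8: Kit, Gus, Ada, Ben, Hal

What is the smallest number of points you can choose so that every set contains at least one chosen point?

Take H = {Ben, Hal}. Each listed set contains at least one of these, so H is a hitting set of size 2.
No single point lies in every set, so at least 2 are needed and 2 is optimal.

2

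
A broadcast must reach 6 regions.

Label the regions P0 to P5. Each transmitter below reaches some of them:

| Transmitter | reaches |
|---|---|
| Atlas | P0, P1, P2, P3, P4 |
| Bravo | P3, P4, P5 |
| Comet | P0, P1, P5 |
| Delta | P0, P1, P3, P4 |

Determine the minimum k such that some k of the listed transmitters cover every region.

Take {Atlas, Bravo}. Their union is {P0, P1, P2, P3, P4, P5}, which is all 6 regions.
No single transmitter has all 6 regions (the largest, Atlas, has 5), so 2 is optimal.

2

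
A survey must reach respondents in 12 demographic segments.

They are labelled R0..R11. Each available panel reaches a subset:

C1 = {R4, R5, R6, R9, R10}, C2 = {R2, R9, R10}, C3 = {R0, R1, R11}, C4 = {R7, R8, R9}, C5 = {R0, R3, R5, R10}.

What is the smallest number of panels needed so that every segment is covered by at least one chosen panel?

C1 and C2 and C3 and C4 and C5 together: C1 ∪ C2 ∪ C3 ∪ C4 ∪ C5 = {R0, R1, R2, R3, R4, R5, R6, R7, R8, R9, R10, R11} — every segment is covered.
No 4 of the 5 panels cover everything (all 5 combinations miss at least one segment), so 5 is optimal.

5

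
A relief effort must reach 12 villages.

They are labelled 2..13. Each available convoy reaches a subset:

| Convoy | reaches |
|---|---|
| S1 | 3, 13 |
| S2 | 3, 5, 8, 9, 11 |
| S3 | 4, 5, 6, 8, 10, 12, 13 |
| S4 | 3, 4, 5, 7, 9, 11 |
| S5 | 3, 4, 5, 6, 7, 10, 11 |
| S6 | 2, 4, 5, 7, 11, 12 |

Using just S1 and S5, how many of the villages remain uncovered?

Union of S1, S5 = {3, 4, 5, 6, 7, 10, 11, 13}.
Not covered: 2, 8, 9, 12 — 4 villages.

4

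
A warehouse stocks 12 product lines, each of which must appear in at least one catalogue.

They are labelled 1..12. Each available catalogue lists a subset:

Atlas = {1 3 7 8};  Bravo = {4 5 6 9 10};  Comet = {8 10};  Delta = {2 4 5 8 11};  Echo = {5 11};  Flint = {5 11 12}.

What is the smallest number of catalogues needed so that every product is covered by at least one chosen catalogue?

Take {Atlas, Bravo, Delta, Flint}. Their union is {1, 2, 3, 4, 5, 6, 7, 8, 9, 10, 11, 12}, which is all 12 products.
Only Delta contains 2, so Delta is forced; the remaining 7 products need at least 3 more catalogues (each remaining catalogue adds at most 3) — so at least 4 catalogues are needed, and 4 is optimal.

4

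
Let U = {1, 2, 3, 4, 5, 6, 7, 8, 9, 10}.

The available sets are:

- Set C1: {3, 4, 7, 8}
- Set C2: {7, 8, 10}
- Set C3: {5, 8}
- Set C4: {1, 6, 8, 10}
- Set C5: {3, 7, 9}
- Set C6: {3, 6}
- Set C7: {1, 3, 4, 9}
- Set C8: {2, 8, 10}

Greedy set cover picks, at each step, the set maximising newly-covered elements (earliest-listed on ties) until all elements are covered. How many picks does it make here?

5

Greedy: pick C1 (covers 4 new) → pick C4 (covers 3 new) → pick C3 (covers 1 new) → pick C5 (covers 1 new) → pick C8 (covers 1 new). Total picks: 5.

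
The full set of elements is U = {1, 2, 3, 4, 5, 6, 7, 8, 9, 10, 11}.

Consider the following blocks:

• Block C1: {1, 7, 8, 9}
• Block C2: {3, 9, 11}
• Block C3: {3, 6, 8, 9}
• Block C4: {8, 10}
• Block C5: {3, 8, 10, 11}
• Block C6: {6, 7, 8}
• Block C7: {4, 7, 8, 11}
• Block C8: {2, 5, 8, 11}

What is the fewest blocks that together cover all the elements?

Take {C1, C5, C6, C7, C8}. Their union is {1, 2, 3, 4, 5, 6, 7, 8, 9, 10, 11}, which is all 11 elements.
No 4 of the 8 blocks cover everything (all 70 combinations miss at least one element), so 5 is optimal.

5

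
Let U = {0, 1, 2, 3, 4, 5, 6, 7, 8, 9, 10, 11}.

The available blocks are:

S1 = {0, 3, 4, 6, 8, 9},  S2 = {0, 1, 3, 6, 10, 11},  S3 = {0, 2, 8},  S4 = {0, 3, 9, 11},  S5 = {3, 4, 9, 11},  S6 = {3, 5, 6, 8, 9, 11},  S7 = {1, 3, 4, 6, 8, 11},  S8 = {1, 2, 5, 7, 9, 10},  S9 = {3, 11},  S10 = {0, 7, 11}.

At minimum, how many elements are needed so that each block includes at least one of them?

3

The 3 elements {2, 4, 11} hit every block.
No choice of 2 elements meets every block, so 3 is the minimum.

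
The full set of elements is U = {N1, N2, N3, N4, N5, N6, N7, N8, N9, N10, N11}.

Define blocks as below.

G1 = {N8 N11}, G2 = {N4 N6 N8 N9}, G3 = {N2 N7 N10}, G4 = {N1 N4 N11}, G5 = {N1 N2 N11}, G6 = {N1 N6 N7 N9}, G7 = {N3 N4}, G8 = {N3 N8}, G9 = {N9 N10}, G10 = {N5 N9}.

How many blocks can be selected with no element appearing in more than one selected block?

4

G3, G4, G8, G10 are pairwise disjoint (G3={N2,N7,N10}; G4={N1,N4,N11}; G8={N3,N8}; G10={N5,N9}).
Every remaining block overlaps one of these, and no 5 of the listed blocks are pairwise disjoint, so 4 is the maximum.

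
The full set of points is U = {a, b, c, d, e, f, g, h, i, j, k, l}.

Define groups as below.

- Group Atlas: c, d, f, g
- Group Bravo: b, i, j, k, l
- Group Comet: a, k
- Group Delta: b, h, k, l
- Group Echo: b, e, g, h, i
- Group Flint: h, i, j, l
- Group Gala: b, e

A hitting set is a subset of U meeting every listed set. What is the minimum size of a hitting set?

4

The 4 points {e, g, k, l} hit every group.
The groups Atlas, Comet, Flint, Gala are pairwise disjoint, so any hitting set needs a separate point for each — at least 4. Hence 4 is optimal.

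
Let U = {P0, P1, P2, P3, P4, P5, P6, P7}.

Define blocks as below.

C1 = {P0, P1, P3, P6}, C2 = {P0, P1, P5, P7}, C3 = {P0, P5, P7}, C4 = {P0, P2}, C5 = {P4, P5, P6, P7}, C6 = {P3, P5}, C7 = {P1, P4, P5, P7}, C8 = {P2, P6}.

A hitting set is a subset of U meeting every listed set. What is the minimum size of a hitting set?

The 3 elements {P1, P2, P5} hit every block.
No choice of 2 elements meets every block, so 3 is the minimum.

3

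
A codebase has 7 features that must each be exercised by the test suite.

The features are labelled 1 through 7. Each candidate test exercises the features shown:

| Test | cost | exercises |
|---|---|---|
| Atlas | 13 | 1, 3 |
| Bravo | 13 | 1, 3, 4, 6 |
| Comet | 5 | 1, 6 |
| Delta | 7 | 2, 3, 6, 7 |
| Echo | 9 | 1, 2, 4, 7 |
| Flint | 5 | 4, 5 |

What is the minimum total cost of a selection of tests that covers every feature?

17

Comet, Delta, Flint together cover every feature (Comet ∪ Delta ∪ Flint = {1, 2, 3, 4, 5, 6, 7}); total cost 5 + 7 + 5 = 17.
No covering selection has total cost below 17.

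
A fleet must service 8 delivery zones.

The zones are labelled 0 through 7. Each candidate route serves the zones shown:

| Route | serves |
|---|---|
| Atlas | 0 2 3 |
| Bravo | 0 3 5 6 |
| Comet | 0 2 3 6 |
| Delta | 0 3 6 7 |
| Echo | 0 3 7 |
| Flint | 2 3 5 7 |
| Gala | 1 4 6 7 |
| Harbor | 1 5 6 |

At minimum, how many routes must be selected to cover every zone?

3

Take {Atlas, Gala, Harbor}. Their union is {0, 1, 2, 3, 4, 5, 6, 7}, which is all 8 zones.
Only Gala contains 4, so Gala is forced; the remaining 4 zones need at least 2 more routes (each remaining route adds at most 3) — so at least 3 routes are needed, and 3 is optimal.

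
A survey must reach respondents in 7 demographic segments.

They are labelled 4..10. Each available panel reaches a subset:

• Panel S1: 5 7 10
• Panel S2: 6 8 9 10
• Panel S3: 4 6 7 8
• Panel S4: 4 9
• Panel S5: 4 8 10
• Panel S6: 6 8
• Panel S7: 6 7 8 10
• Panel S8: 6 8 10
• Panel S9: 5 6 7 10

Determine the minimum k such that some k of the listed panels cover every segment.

3

Take {S1, S4, S6}. Their union is {4, 5, 6, 7, 8, 9, 10}, which is all 7 segments.
No 2 of the 9 panels cover everything (all 36 combinations miss at least one segment), so 3 is optimal.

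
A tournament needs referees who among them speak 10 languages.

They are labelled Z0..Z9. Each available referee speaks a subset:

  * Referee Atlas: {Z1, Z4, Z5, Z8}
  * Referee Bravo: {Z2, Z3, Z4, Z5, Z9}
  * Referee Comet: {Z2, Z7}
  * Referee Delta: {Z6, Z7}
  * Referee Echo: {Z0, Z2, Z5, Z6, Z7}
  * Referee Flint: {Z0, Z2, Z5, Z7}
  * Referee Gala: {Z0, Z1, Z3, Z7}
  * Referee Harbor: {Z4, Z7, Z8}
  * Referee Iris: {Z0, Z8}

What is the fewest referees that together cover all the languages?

Atlas and Bravo and Echo together: Atlas ∪ Bravo ∪ Echo = {Z0, Z1, Z2, Z3, Z4, Z5, Z6, Z7, Z8, Z9} — every language is covered.
Only Bravo contains Z9, so Bravo is forced; the remaining 5 languages need at least 2 more referees (each remaining referee adds at most 3) — so at least 3 referees are needed, and 3 is optimal.

3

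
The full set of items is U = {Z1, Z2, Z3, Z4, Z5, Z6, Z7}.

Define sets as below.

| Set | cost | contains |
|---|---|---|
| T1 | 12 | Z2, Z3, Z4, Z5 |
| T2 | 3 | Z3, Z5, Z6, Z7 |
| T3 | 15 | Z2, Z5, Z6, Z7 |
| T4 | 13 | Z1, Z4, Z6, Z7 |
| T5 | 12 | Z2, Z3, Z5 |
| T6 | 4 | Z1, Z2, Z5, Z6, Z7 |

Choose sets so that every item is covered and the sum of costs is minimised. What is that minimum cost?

T1, T6 together cover every item (T1 ∪ T6 = {Z1, Z2, Z3, Z4, Z5, Z6, Z7}); total cost 12 + 4 = 16.
The greedy pick T2, T6, T1 costs 19; no covering selection beats 16.

16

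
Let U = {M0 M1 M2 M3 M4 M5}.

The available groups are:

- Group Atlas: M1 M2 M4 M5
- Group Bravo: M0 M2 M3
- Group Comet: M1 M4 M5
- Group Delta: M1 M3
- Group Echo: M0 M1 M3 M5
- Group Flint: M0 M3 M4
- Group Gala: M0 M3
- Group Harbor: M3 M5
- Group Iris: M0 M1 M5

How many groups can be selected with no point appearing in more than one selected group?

Bravo, Comet are pairwise disjoint (Bravo={M0,M2,M3}; Comet={M1,M4,M5}).
Every remaining group overlaps one of these, and no 3 of the listed groups are pairwise disjoint, so 2 is the maximum.

2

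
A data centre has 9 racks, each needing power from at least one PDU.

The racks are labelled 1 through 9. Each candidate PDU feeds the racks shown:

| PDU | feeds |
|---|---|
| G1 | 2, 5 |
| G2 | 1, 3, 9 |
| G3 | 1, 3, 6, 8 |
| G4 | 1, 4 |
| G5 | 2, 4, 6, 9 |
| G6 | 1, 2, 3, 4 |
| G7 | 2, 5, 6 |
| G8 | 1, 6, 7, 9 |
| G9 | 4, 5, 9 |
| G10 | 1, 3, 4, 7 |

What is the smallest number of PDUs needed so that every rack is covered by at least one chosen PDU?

4

G2 and G3 and G7 and G10 together: G2 ∪ G3 ∪ G7 ∪ G10 = {1, 2, 3, 4, 5, 6, 7, 8, 9} — every rack is covered.
No 3 of the 10 PDUs cover everything (all 120 combinations miss at least one rack), so 4 is optimal.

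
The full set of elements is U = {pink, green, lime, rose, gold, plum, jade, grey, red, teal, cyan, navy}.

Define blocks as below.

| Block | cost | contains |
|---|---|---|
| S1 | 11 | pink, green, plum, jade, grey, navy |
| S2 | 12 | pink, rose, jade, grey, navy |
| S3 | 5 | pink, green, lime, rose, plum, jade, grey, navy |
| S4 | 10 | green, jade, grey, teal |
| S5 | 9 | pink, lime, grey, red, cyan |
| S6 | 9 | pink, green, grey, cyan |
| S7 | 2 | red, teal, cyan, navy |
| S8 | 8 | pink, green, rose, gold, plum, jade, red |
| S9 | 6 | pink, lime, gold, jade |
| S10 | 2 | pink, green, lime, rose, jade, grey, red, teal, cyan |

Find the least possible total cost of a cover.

S7, S8, S10 together cover every element (S7 ∪ S8 ∪ S10 = {pink, green, lime, rose, gold, plum, jade, grey, red, teal, cyan, navy}); total cost 2 + 8 + 2 = 12.
No covering selection has total cost below 12.

12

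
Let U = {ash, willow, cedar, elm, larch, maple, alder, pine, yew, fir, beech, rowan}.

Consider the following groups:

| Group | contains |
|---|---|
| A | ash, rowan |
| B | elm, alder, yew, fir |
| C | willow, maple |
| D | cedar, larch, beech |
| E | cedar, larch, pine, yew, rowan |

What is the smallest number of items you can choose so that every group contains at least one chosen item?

4

Take H = {willow, cedar, yew, rowan}. Each listed group contains at least one of these, so H is a hitting set of size 4.
The groups A, B, C, D are pairwise disjoint, so any hitting set needs a separate item for each — at least 4. Hence 4 is optimal.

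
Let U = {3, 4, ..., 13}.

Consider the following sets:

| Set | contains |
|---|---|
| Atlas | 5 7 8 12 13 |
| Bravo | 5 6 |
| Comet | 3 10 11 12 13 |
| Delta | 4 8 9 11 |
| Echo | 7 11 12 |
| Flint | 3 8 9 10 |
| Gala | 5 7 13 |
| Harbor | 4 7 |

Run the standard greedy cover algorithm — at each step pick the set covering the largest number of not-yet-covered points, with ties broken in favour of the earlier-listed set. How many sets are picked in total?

4

Greedy: pick Atlas (covers 5 new) → pick Comet (covers 3 new) → pick Delta (covers 2 new) → pick Bravo (covers 1 new). Total picks: 4.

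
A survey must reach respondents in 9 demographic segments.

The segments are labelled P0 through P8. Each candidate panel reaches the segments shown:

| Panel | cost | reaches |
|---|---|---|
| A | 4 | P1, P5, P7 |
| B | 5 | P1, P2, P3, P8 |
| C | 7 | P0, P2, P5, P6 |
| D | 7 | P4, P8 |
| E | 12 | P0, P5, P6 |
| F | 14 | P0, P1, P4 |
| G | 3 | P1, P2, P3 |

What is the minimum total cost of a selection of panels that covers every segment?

21

A, C, D, G together cover every segment (A ∪ C ∪ D ∪ G = {P0, P1, P2, P3, P4, P5, P6, P7, P8}); total cost 4 + 7 + 7 + 3 = 21.
No covering selection has total cost below 21.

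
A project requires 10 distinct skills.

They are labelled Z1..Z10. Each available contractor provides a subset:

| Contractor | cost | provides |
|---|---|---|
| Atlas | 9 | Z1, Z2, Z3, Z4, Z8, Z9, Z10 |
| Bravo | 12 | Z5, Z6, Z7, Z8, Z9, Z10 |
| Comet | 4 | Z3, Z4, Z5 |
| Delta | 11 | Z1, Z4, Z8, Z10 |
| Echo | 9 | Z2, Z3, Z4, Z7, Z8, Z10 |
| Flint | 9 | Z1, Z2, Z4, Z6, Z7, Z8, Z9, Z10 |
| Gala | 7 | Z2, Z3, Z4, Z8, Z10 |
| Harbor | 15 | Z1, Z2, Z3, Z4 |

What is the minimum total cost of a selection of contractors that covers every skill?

13

Comet, Flint together cover every skill (Comet ∪ Flint = {Z1, Z2, Z3, Z4, Z5, Z6, Z7, Z8, Z9, Z10}); total cost 4 + 9 = 13.
No covering selection has total cost below 13.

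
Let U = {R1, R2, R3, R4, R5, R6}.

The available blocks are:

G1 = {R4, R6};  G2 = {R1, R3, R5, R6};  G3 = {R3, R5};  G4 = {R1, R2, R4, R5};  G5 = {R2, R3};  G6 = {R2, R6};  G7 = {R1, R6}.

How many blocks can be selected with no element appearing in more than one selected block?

G3, G6 are pairwise disjoint (G3={R3,R5}; G6={R2,R6}).
Every remaining block overlaps one of these, and no 3 of the listed blocks are pairwise disjoint, so 2 is the maximum.

2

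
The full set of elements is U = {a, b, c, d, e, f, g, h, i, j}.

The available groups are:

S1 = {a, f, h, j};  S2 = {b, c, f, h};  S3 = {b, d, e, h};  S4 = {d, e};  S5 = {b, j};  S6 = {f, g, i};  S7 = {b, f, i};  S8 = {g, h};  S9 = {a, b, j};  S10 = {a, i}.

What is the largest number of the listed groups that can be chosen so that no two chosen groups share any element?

S4, S5, S8, S10 are pairwise disjoint (S4={d,e}; S5={b,j}; S8={g,h}; S10={a,i}).
Every remaining group overlaps one of these, and no 5 of the listed groups are pairwise disjoint, so 4 is the maximum.

4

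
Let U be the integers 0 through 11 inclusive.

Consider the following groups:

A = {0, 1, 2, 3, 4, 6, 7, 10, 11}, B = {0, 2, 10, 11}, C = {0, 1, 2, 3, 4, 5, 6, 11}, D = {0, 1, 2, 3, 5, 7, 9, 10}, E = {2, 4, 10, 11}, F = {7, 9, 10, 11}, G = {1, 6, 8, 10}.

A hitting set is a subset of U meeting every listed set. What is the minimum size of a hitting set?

The 2 points {2, 10} hit every group.
No single point lies in every group, so at least 2 are needed and 2 is optimal.

2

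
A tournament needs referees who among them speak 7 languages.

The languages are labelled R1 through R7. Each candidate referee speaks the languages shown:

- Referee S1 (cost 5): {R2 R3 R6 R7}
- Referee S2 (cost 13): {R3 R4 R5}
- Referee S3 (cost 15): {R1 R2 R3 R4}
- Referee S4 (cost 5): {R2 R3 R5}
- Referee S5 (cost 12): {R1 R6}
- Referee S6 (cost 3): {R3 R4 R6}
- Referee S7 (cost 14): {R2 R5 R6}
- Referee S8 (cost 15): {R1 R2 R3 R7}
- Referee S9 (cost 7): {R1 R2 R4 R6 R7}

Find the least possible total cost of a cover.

12

S4, S9 together cover every language (S4 ∪ S9 = {R1, R2, R3, R4, R5, R6, R7}); total cost 5 + 7 = 12.
The greedy pick S6, S9, S4 costs 15; no covering selection beats 12.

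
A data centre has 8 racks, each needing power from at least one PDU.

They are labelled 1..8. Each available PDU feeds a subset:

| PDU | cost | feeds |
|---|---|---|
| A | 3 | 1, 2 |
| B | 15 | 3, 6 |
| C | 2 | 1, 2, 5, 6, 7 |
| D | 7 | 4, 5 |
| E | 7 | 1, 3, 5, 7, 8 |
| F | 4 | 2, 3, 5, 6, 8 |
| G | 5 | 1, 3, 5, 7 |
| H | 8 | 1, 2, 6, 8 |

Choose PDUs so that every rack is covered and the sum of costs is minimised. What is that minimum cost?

C, D, F together cover every rack (C ∪ D ∪ F = {1, 2, 3, 4, 5, 6, 7, 8}); total cost 2 + 7 + 4 = 13.
No covering selection has total cost below 13.

13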